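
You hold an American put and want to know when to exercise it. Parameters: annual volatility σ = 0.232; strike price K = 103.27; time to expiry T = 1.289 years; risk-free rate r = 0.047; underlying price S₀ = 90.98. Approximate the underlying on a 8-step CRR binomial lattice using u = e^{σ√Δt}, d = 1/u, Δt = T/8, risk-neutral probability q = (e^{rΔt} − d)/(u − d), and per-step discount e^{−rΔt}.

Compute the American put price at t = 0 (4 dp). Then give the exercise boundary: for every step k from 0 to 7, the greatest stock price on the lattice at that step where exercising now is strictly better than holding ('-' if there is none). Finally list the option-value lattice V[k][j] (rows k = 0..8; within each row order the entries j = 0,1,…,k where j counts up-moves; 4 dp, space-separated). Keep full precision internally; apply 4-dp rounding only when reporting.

Δt=0.16112  u=1.09760  d=0.91108  q=0.51749  discount=0.99246
step 8 (expiry): payoffs max(K−S,0) = 60.0789 51.2366 40.5841 27.7507 12.2900 0.0000 0.0000 0.0000 0.0000
step 7: (k=7,j=0): S=47.4065, (K−S)⁺=55.8635, hold=55.0844 ⇒ V=55.8635 exercise | (k=7,j=1): S=57.1118, (K−S)⁺=46.1582, hold=45.3791 ⇒ V=46.1582 exercise | (k=7,j=2): S=68.8041, (K−S)⁺=34.4659, hold=33.6868 ⇒ V=34.4659 exercise | (k=7,j=3): S=82.8900, (K−S)⁺=20.3800, hold=19.6009 ⇒ V=20.3800 exercise | (k=7,j=4): S=99.8596, (K−S)⁺=3.4104, hold=5.8853 ⇒ V=5.8853 continue | (k=7,j=5): S=120.3034, (K−S)⁺=0.0000, hold=0.0000 ⇒ V=0.0000 continue | (k=7,j=6): S=144.9325, (K−S)⁺=0.0000, hold=0.0000 ⇒ V=0.0000 continue | (k=7,j=7): S=174.6038, (K−S)⁺=0.0000, hold=0.0000 ⇒ V=0.0000 continue  boundary S*=82.8900
step 6: (k=6,j=0): S=52.0334, (K−S)⁺=51.2366, hold=50.4575 ⇒ V=51.2366 exercise | (k=6,j=1): S=62.6859, (K−S)⁺=40.5841, hold=39.8050 ⇒ V=40.5841 exercise | (k=6,j=2): S=75.5193, (K−S)⁺=27.7507, hold=26.9716 ⇒ V=27.7507 exercise | (k=6,j=3): S=90.9800, (K−S)⁺=12.2900, hold=12.7820 ⇒ V=12.7820 continue | (k=6,j=4): S=109.6059, (K−S)⁺=0.0000, hold=2.8183 ⇒ V=2.8183 continue | (k=6,j=5): S=132.0450, (K−S)⁺=0.0000, hold=0.0000 ⇒ V=0.0000 continue | (k=6,j=6): S=159.0779, (K−S)⁺=0.0000, hold=0.0000 ⇒ V=0.0000 continue  boundary S*=75.5193
step 5: (k=5,j=0): S=57.1118, (K−S)⁺=46.1582, hold=45.3791 ⇒ V=46.1582 exercise | (k=5,j=1): S=68.8041, (K−S)⁺=34.4659, hold=33.6868 ⇒ V=34.4659 exercise | (k=5,j=2): S=82.8900, (K−S)⁺=20.3800, hold=19.8536 ⇒ V=20.3800 exercise | (k=5,j=3): S=99.8596, (K−S)⁺=3.4104, hold=7.5683 ⇒ V=7.5683 continue | (k=5,j=4): S=120.3034, (K−S)⁺=0.0000, hold=1.3496 ⇒ V=1.3496 continue | (k=5,j=5): S=144.9325, (K−S)⁺=0.0000, hold=0.0000 ⇒ V=0.0000 continue  boundary S*=82.8900
step 4: (k=4,j=0): S=62.6859, (K−S)⁺=40.5841, hold=39.8050 ⇒ V=40.5841 exercise | (k=4,j=1): S=75.5193, (K−S)⁺=27.7507, hold=26.9716 ⇒ V=27.7507 exercise | (k=4,j=2): S=90.9800, (K−S)⁺=12.2900, hold=13.6464 ⇒ V=13.6464 continue | (k=4,j=3): S=109.6059, (K−S)⁺=0.0000, hold=4.3174 ⇒ V=4.3174 continue | (k=4,j=4): S=132.0450, (K−S)⁺=0.0000, hold=0.6463 ⇒ V=0.6463 continue  boundary S*=75.5193
step 3: (k=3,j=0): S=68.8041, (K−S)⁺=34.4659, hold=33.6868 ⇒ V=34.4659 exercise | (k=3,j=1): S=82.8900, (K−S)⁺=20.3800, hold=20.2976 ⇒ V=20.3800 exercise | (k=3,j=2): S=99.8596, (K−S)⁺=3.4104, hold=8.7522 ⇒ V=8.7522 continue | (k=3,j=3): S=120.3034, (K−S)⁺=0.0000, hold=2.3994 ⇒ V=2.3994 continue  boundary S*=82.8900
step 2: (k=2,j=0): S=75.5193, (K−S)⁺=27.7507, hold=26.9716 ⇒ V=27.7507 exercise | (k=2,j=1): S=90.9800, (K−S)⁺=12.2900, hold=14.2544 ⇒ V=14.2544 continue | (k=2,j=2): S=109.6059, (K−S)⁺=0.0000, hold=5.4234 ⇒ V=5.4234 continue  boundary S*=75.5193
step 1: (k=1,j=0): S=82.8900, (K−S)⁺=20.3800, hold=20.6098 ⇒ V=20.6098 continue | (k=1,j=1): S=99.8596, (K−S)⁺=3.4104, hold=9.6114 ⇒ V=9.6114 continue  boundary S*=-
step 0: (k=0,j=0): S=90.9800, (K−S)⁺=12.2900, hold=14.8057 ⇒ V=14.8057 continue  boundary S*=-

price = 14.8057
boundary = - - 75.5193 82.8900 75.5193 82.8900 75.5193 82.8900
tree:
14.8057
20.6098 9.6114
27.7507 14.2544 5.4234
34.4659 20.3800 8.7522 2.3994
40.5841 27.7507 13.6464 4.3174 0.6463
46.1582 34.4659 20.3800 7.5683 1.3496 0.0000
51.2366 40.5841 27.7507 12.7820 2.8183 0.0000 0.0000
55.8635 46.1582 34.4659 20.3800 5.8853 0.0000 0.0000 0.0000
60.0789 51.2366 40.5841 27.7507 12.2900 0.0000 0.0000 0.0000 0.0000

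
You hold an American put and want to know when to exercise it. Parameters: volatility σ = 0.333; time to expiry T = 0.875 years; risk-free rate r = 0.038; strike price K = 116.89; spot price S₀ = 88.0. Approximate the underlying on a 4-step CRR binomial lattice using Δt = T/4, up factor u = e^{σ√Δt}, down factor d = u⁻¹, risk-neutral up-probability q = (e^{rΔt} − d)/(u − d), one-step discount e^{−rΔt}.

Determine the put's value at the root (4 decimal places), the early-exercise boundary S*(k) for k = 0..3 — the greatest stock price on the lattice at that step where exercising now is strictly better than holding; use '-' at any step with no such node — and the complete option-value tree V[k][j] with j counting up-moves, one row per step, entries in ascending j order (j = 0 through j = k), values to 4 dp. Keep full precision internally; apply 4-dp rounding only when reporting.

params: Δt=0.21875 u=1.16853 d=0.85578 q=0.48783 e^(-rΔt)=0.99172
t_4 payoffs: 69.6920 52.4430 28.8900 0.0000 0.0000
t_3: node(3,0) S=55.1522 payoff=61.7378 vs cont=60.7701 → 61.7378 [stop]  node(3,1) S=75.3083 payoff=41.5817 vs cont=40.6141 → 41.5817 [stop]  node(3,2) S=102.8306 payoff=14.0594 vs cont=14.6741 → 14.6741 [wait]  node(3,3) S=140.4113 payoff=0.0000 vs cont=0.0000 → 0.0000 [wait]  ⇒ S*(3)=75.3083
t_2: node(2,0) S=64.4470 payoff=52.4430 vs cont=51.4753 → 52.4430 [stop]  node(2,1) S=88.0000 payoff=28.8900 vs cont=28.2198 → 28.8900 [stop]  node(2,2) S=120.1607 payoff=0.0000 vs cont=7.4534 → 7.4534 [wait]  ⇒ S*(2)=88.0000
t_1: node(1,0) S=75.3083 payoff=41.5817 vs cont=40.6141 → 41.5817 [stop]  node(1,1) S=102.8306 payoff=14.0594 vs cont=18.2800 → 18.2800 [wait]  ⇒ S*(1)=75.3083
t_0: node(0,0) S=88.0000 payoff=28.8900 vs cont=29.9643 → 29.9643 [wait]  ⇒ S*(0)=-

price = 29.9643
boundary = - 75.3083 88.0000 75.3083
tree:
29.9643
41.5817 18.2800
52.4430 28.8900 7.4534
61.7378 41.5817 14.6741 0.0000
69.6920 52.4430 28.8900 0.0000 0.0000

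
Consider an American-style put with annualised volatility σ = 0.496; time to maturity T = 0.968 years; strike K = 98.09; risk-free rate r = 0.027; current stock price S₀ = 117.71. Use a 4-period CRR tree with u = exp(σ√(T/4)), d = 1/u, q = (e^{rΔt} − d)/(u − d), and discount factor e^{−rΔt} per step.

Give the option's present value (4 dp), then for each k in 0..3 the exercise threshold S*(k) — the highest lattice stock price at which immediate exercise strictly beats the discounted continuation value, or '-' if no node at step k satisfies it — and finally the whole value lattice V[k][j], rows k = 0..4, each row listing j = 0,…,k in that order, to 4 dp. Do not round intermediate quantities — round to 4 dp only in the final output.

price = 12.2764
boundary = - - - 56.6122
tree:
12.2764
19.1383 4.1551
28.8742 7.6403 0.0000
41.4778 14.0490 0.0000 0.0000
53.7350 25.8333 0.0000 0.0000 0.0000

Δt=0.24200, u=1.27634, d=0.78349, q=0.45260, disc=e^(-rΔt)=0.99349
k=4 terminal: V=max(K-S,0) → 53.7350 25.8333 0.0000 0.0000 0.0000
k=3: j=0 S=56.6122 intr=41.4778 cont=40.8390 V=41.4778[EX]; j=1 S=92.2244 intr=5.8656 cont=14.0490 V=14.0490[hold]; j=2 S=150.2385 intr=0.0000 cont=0.0000 V=0.0000[hold]; j=3 S=244.7466 intr=0.0000 cont=0.0000 V=0.0000[hold]  S*(3)=56.6122
k=2: j=0 S=72.2567 intr=25.8333 cont=28.8742 V=28.8742[hold]; j=1 S=117.7100 intr=0.0000 cont=7.6403 V=7.6403[hold]; j=2 S=191.7559 intr=0.0000 cont=0.0000 V=0.0000[hold]  S*(2)=-
k=1: j=0 S=92.2244 intr=5.8656 cont=19.1383 V=19.1383[hold]; j=1 S=150.2385 intr=0.0000 cont=4.1551 V=4.1551[hold]  S*(1)=-
k=0: j=0 S=117.7100 intr=0.0000 cont=12.2764 V=12.2764[hold]  S*(0)=-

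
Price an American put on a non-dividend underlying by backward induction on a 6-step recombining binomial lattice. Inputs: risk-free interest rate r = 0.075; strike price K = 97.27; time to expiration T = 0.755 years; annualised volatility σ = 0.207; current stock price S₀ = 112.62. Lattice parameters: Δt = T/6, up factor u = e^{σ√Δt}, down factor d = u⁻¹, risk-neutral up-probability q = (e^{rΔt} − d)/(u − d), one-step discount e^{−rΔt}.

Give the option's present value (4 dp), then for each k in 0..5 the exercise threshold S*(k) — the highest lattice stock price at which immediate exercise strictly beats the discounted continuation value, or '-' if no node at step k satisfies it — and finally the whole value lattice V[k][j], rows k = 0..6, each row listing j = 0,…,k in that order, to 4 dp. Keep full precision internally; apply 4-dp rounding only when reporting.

price = 1.1592
boundary = - - - - 83.9568 90.3537
tree:
1.1592
2.2349 0.2854
4.2092 0.6332 0.0013
7.6718 1.4049 0.0029 0.0000
13.3132 3.1172 0.0065 0.0000 0.0000
19.2571 6.9163 0.0144 0.0000 0.0000 0.0000
24.7803 13.3132 0.0320 0.0000 0.0000 0.0000 0.0000

Δt=0.12583, u=1.07619, d=0.92920, q=0.54616, disc=e^(-rΔt)=0.99061
k=6 terminal: V=max(K-S,0) → 24.7803 13.3132 0.0320 0.0000 0.0000 0.0000 0.0000
k=5: j=0 S=78.0129 intr=19.2571 cont=18.3435 V=19.2571[EX]; j=1 S=90.3537 intr=6.9163 cont=6.0026 V=6.9163[EX]; j=2 S=104.6467 intr=0.0000 cont=0.0144 V=0.0144[hold]; j=3 S=121.2008 intr=0.0000 cont=0.0000 V=0.0000[hold]; j=4 S=140.3735 intr=0.0000 cont=0.0000 V=0.0000[hold]; j=5 S=162.5791 intr=0.0000 cont=0.0000 V=0.0000[hold]  S*(5)=90.3537
k=4: j=0 S=83.9568 intr=13.3132 cont=12.3995 V=13.3132[EX]; j=1 S=97.2380 intr=0.0320 cont=3.1172 V=3.1172[hold]; j=2 S=112.6200 intr=0.0000 cont=0.0065 V=0.0065[hold]; j=3 S=130.4353 intr=0.0000 cont=0.0000 V=0.0000[hold]; j=4 S=151.0689 intr=0.0000 cont=0.0000 V=0.0000[hold]  S*(4)=83.9568
k=3: j=0 S=90.3537 intr=6.9163 cont=7.6718 V=7.6718[hold]; j=1 S=104.6467 intr=0.0000 cont=1.4049 V=1.4049[hold]; j=2 S=121.2008 intr=0.0000 cont=0.0029 V=0.0029[hold]; j=3 S=140.3735 intr=0.0000 cont=0.0000 V=0.0000[hold]  S*(3)=-
k=2: j=0 S=97.2380 intr=0.0320 cont=4.2092 V=4.2092[hold]; j=1 S=112.6200 intr=0.0000 cont=0.6332 V=0.6332[hold]; j=2 S=130.4353 intr=0.0000 cont=0.0013 V=0.0013[hold]  S*(2)=-
k=1: j=0 S=104.6467 intr=0.0000 cont=2.2349 V=2.2349[hold]; j=1 S=121.2008 intr=0.0000 cont=0.2854 V=0.2854[hold]  S*(1)=-
k=0: j=0 S=112.6200 intr=0.0000 cont=1.1592 V=1.1592[hold]  S*(0)=-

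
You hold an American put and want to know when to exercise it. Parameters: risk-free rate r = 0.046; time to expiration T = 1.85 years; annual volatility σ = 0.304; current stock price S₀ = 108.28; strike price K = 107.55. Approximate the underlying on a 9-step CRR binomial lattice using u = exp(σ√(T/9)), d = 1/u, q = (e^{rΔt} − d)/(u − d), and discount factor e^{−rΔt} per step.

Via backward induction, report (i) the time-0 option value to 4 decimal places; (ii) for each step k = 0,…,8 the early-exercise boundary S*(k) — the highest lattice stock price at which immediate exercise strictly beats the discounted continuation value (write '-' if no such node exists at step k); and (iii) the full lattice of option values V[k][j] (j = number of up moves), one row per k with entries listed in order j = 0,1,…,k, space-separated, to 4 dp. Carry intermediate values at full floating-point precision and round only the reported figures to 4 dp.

Δt=0.20556  u=1.14778  d=0.87125  q=0.49995  discount=0.99059
step 9 (expiry): payoffs max(K−S,0) = 76.2297 66.2888 53.1927 35.9399 13.2112 0.0000 0.0000 0.0000 0.0000 0.0000
step 8: (k=8,j=0): S=35.9488, (K−S)⁺=71.6012, hold=70.5891 ⇒ V=71.6012 exercise | (k=8,j=1): S=47.3587, (K−S)⁺=60.1913, hold=59.1791 ⇒ V=60.1913 exercise | (k=8,j=2): S=62.3902, (K−S)⁺=45.1598, hold=44.1477 ⇒ V=45.1598 exercise | (k=8,j=3): S=82.1925, (K−S)⁺=25.3575, hold=24.3454 ⇒ V=25.3575 exercise | (k=8,j=4): S=108.2800, (K−S)⁺=0.0000, hold=6.5441 ⇒ V=6.5441 continue | (k=8,j=5): S=142.6476, (K−S)⁺=0.0000, hold=0.0000 ⇒ V=0.0000 continue | (k=8,j=6): S=187.9232, (K−S)⁺=0.0000, hold=0.0000 ⇒ V=0.0000 continue | (k=8,j=7): S=247.5691, (K−S)⁺=0.0000, hold=0.0000 ⇒ V=0.0000 continue | (k=8,j=8): S=326.1464, (K−S)⁺=0.0000, hold=0.0000 ⇒ V=0.0000 continue  boundary S*=82.1925
step 7: (k=7,j=0): S=41.2612, (K−S)⁺=66.2888, hold=65.2766 ⇒ V=66.2888 exercise | (k=7,j=1): S=54.3573, (K−S)⁺=53.1927, hold=52.1805 ⇒ V=53.1927 exercise | (k=7,j=2): S=71.6101, (K−S)⁺=35.9399, hold=34.9278 ⇒ V=35.9399 exercise | (k=7,j=3): S=94.3388, (K−S)⁺=13.2112, hold=15.8015 ⇒ V=15.8015 continue | (k=7,j=4): S=124.2814, (K−S)⁺=0.0000, hold=3.2415 ⇒ V=3.2415 continue | (k=7,j=5): S=163.7278, (K−S)⁺=0.0000, hold=0.0000 ⇒ V=0.0000 continue | (k=7,j=6): S=215.6942, (K−S)⁺=0.0000, hold=0.0000 ⇒ V=0.0000 continue | (k=7,j=7): S=284.1545, (K−S)⁺=0.0000, hold=0.0000 ⇒ V=0.0000 continue  boundary S*=71.6101
step 6: (k=6,j=0): S=47.3587, (K−S)⁺=60.1913, hold=59.1791 ⇒ V=60.1913 exercise | (k=6,j=1): S=62.3902, (K−S)⁺=45.1598, hold=44.1477 ⇒ V=45.1598 exercise | (k=6,j=2): S=82.1925, (K−S)⁺=25.3575, hold=25.6282 ⇒ V=25.6282 continue | (k=6,j=3): S=108.2800, (K−S)⁺=0.0000, hold=9.4325 ⇒ V=9.4325 continue | (k=6,j=4): S=142.6476, (K−S)⁺=0.0000, hold=1.6057 ⇒ V=1.6057 continue | (k=6,j=5): S=187.9232, (K−S)⁺=0.0000, hold=0.0000 ⇒ V=0.0000 continue | (k=6,j=6): S=247.5691, (K−S)⁺=0.0000, hold=0.0000 ⇒ V=0.0000 continue  boundary S*=62.3902
step 5: (k=5,j=0): S=54.3573, (K−S)⁺=53.1927, hold=52.1805 ⇒ V=53.1927 exercise | (k=5,j=1): S=71.6101, (K−S)⁺=35.9399, hold=35.0618 ⇒ V=35.9399 exercise | (k=5,j=2): S=94.3388, (K−S)⁺=13.2112, hold=17.3661 ⇒ V=17.3661 continue | (k=5,j=3): S=124.2814, (K−S)⁺=0.0000, hold=5.4675 ⇒ V=5.4675 continue | (k=5,j=4): S=163.7278, (K−S)⁺=0.0000, hold=0.7954 ⇒ V=0.7954 continue | (k=5,j=5): S=215.6942, (K−S)⁺=0.0000, hold=0.0000 ⇒ V=0.0000 continue  boundary S*=71.6101
step 4: (k=4,j=0): S=62.3902, (K−S)⁺=45.1598, hold=44.1477 ⇒ V=45.1598 exercise | (k=4,j=1): S=82.1925, (K−S)⁺=25.3575, hold=26.4031 ⇒ V=26.4031 continue | (k=4,j=2): S=108.2800, (K−S)⁺=0.0000, hold=11.3099 ⇒ V=11.3099 continue | (k=4,j=3): S=142.6476, (K−S)⁺=0.0000, hold=3.1022 ⇒ V=3.1022 continue | (k=4,j=4): S=187.9232, (K−S)⁺=0.0000, hold=0.3940 ⇒ V=0.3940 continue  boundary S*=62.3902
step 3: (k=3,j=0): S=71.6101, (K−S)⁺=35.9399, hold=35.4456 ⇒ V=35.9399 exercise | (k=3,j=1): S=94.3388, (K−S)⁺=13.2112, hold=18.6797 ⇒ V=18.6797 continue | (k=3,j=2): S=124.2814, (K−S)⁺=0.0000, hold=7.1386 ⇒ V=7.1386 continue | (k=3,j=3): S=163.7278, (K−S)⁺=0.0000, hold=1.7318 ⇒ V=1.7318 continue  boundary S*=71.6101
step 2: (k=2,j=0): S=82.1925, (K−S)⁺=25.3575, hold=27.0536 ⇒ V=27.0536 continue | (k=2,j=1): S=108.2800, (K−S)⁺=0.0000, hold=12.7882 ⇒ V=12.7882 continue | (k=2,j=2): S=142.6476, (K−S)⁺=0.0000, hold=4.3937 ⇒ V=4.3937 continue  boundary S*=-
step 1: (k=1,j=0): S=94.3388, (K−S)⁺=13.2112, hold=19.7341 ⇒ V=19.7341 continue | (k=1,j=1): S=124.2814, (K−S)⁺=0.0000, hold=8.5105 ⇒ V=8.5105 continue  boundary S*=-
step 0: (k=0,j=0): S=108.2800, (K−S)⁺=0.0000, hold=13.9899 ⇒ V=13.9899 continue  boundary S*=-

price = 13.9899
boundary = - - - 71.6101 62.3902 71.6101 62.3902 71.6101 82.1925
tree:
13.9899
19.7341 8.5105
27.0536 12.7882 4.3937
35.9399 18.6797 7.1386 1.7318
45.1598 26.4031 11.3099 3.1022 0.3940
53.1927 35.9399 17.3661 5.4675 0.7954 0.0000
60.1913 45.1598 25.6282 9.4325 1.6057 0.0000 0.0000
66.2888 53.1927 35.9399 15.8015 3.2415 0.0000 0.0000 0.0000
71.6012 60.1913 45.1598 25.3575 6.5441 0.0000 0.0000 0.0000 0.0000
76.2297 66.2888 53.1927 35.9399 13.2112 0.0000 0.0000 0.0000 0.0000 0.0000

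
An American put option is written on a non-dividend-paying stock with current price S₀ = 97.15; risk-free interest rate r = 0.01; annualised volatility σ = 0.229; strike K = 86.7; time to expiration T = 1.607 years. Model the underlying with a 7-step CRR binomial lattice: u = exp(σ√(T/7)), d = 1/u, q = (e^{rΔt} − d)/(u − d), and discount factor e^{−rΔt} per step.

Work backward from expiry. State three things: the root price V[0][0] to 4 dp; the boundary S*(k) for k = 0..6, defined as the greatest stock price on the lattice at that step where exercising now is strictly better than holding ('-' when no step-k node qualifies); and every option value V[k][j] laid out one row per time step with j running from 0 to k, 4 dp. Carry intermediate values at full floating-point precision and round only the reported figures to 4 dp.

price = 5.4229
boundary = - - - - 62.6377 69.9017 78.0080
tree:
5.4229
8.2955 2.3744
12.3192 4.0289 0.6151
17.6273 6.6973 1.1925 0.0000
24.0623 10.8245 2.3122 0.0000 0.0000
30.5714 16.7983 4.4830 0.0000 0.0000 0.0000
36.4041 24.0623 8.6920 0.0000 0.0000 0.0000 0.0000
41.6307 30.5714 16.7983 0.0000 0.0000 0.0000 0.0000 0.0000

params: Δt=0.22957 u=1.11597 d=0.89608 q=0.48305 e^(-rΔt)=0.99771
t_7 payoffs: 41.6307 30.5714 16.7983 0.0000 0.0000 0.0000 0.0000 0.0000
t_6: node(6,0) S=50.2959 payoff=36.4041 vs cont=36.2053 → 36.4041 [stop]  node(6,1) S=62.6377 payoff=24.0623 vs cont=23.8635 → 24.0623 [stop]  node(6,2) S=78.0080 payoff=8.6920 vs cont=8.6640 → 8.6920 [stop]  node(6,3) S=97.1500 payoff=0.0000 vs cont=0.0000 → 0.0000 [wait]  node(6,4) S=120.9891 payoff=0.0000 vs cont=0.0000 → 0.0000 [wait]  node(6,5) S=150.6780 payoff=0.0000 vs cont=0.0000 → 0.0000 [wait]  node(6,6) S=187.6520 payoff=0.0000 vs cont=0.0000 → 0.0000 [wait]  ⇒ S*(6)=78.0080
t_5: node(5,0) S=56.1286 payoff=30.5714 vs cont=30.3726 → 30.5714 [stop]  node(5,1) S=69.9017 payoff=16.7983 vs cont=16.5995 → 16.7983 [stop]  node(5,2) S=87.0545 payoff=0.0000 vs cont=4.4830 → 4.4830 [wait]  node(5,3) S=108.4163 payoff=0.0000 vs cont=0.0000 → 0.0000 [wait]  node(5,4) S=135.0200 payoff=0.0000 vs cont=0.0000 → 0.0000 [wait]  node(5,5) S=168.1518 payoff=0.0000 vs cont=0.0000 → 0.0000 [wait]  ⇒ S*(5)=69.9017
t_4: node(4,0) S=62.6377 payoff=24.0623 vs cont=23.8635 → 24.0623 [stop]  node(4,1) S=78.0080 payoff=8.6920 vs cont=10.8245 → 10.8245 [wait]  node(4,2) S=97.1500 payoff=0.0000 vs cont=2.3122 → 2.3122 [wait]  node(4,3) S=120.9891 payoff=0.0000 vs cont=0.0000 → 0.0000 [wait]  node(4,4) S=150.6780 payoff=0.0000 vs cont=0.0000 → 0.0000 [wait]  ⇒ S*(4)=62.6377
t_3: node(3,0) S=69.9017 payoff=16.7983 vs cont=17.6273 → 17.6273 [wait]  node(3,1) S=87.0545 payoff=0.0000 vs cont=6.6973 → 6.6973 [wait]  node(3,2) S=108.4163 payoff=0.0000 vs cont=1.1925 → 1.1925 [wait]  node(3,3) S=135.0200 payoff=0.0000 vs cont=0.0000 → 0.0000 [wait]  ⇒ S*(3)=-
t_2: node(2,0) S=78.0080 payoff=8.6920 vs cont=12.3192 → 12.3192 [wait]  node(2,1) S=97.1500 payoff=0.0000 vs cont=4.0289 → 4.0289 [wait]  node(2,2) S=120.9891 payoff=0.0000 vs cont=0.6151 → 0.6151 [wait]  ⇒ S*(2)=-
t_1: node(1,0) S=87.0545 payoff=0.0000 vs cont=8.2955 → 8.2955 [wait]  node(1,1) S=108.4163 payoff=0.0000 vs cont=2.3744 → 2.3744 [wait]  ⇒ S*(1)=-
t_0: node(0,0) S=97.1500 payoff=0.0000 vs cont=5.4229 → 5.4229 [wait]  ⇒ S*(0)=-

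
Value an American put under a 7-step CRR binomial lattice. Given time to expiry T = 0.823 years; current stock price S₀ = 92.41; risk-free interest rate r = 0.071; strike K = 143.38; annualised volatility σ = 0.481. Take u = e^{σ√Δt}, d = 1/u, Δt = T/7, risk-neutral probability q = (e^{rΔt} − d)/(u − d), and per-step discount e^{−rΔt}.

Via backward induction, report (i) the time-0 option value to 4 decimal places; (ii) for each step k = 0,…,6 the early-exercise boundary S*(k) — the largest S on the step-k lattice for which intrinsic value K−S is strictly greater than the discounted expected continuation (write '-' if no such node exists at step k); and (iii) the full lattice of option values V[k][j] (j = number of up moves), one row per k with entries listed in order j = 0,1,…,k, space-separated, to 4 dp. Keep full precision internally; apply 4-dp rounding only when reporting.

params: Δt=0.11757 u=1.17931 d=0.84795 q=0.48416 e^(-rΔt)=0.99169
t_7 payoffs: 114.2510 102.8682 87.0375 65.0205 34.4001 0.0000 0.0000 0.0000
t_6: node(6,0) S=34.3521 payoff=109.0279 vs cont=107.8360 → 109.0279 [stop]  node(6,1) S=47.7759 payoff=95.6041 vs cont=94.4122 → 95.6041 [stop]  node(6,2) S=66.4452 payoff=76.9348 vs cont=75.7429 → 76.9348 [stop]  node(6,3) S=92.4100 payoff=50.9700 vs cont=49.7781 → 50.9700 [stop]  node(6,4) S=128.5210 payoff=14.8590 vs cont=17.5975 → 17.5975 [wait]  node(6,5) S=178.7431 payoff=0.0000 vs cont=0.0000 → 0.0000 [wait]  node(6,6) S=248.5905 payoff=0.0000 vs cont=0.0000 → 0.0000 [wait]  ⇒ S*(6)=92.4100
t_5: node(5,0) S=40.5118 payoff=102.8682 vs cont=101.6764 → 102.8682 [stop]  node(5,1) S=56.3425 payoff=87.0375 vs cont=85.8456 → 87.0375 [stop]  node(5,2) S=78.3595 payoff=65.0205 vs cont=63.8287 → 65.0205 [stop]  node(5,3) S=108.9799 payoff=34.4001 vs cont=34.5230 → 34.5230 [wait]  node(5,4) S=151.5660 payoff=0.0000 vs cont=9.0020 → 9.0020 [wait]  node(5,5) S=210.7933 payoff=0.0000 vs cont=0.0000 → 0.0000 [wait]  ⇒ S*(5)=78.3595
t_4: node(4,0) S=47.7759 payoff=95.6041 vs cont=94.4122 → 95.6041 [stop]  node(4,1) S=66.4452 payoff=76.9348 vs cont=75.7429 → 76.9348 [stop]  node(4,2) S=92.4100 payoff=50.9700 vs cont=49.8371 → 50.9700 [stop]  node(4,3) S=128.5210 payoff=14.8590 vs cont=21.9825 → 21.9825 [wait]  node(4,4) S=178.7431 payoff=0.0000 vs cont=4.6050 → 4.6050 [wait]  ⇒ S*(4)=92.4100
t_3: node(3,0) S=56.3425 payoff=87.0375 vs cont=85.8456 → 87.0375 [stop]  node(3,1) S=78.3595 payoff=65.0205 vs cont=63.8287 → 65.0205 [stop]  node(3,2) S=108.9799 payoff=34.4001 vs cont=36.6284 → 36.6284 [wait]  node(3,3) S=151.5660 payoff=0.0000 vs cont=13.4563 → 13.4563 [wait]  ⇒ S*(3)=78.3595
t_2: node(2,0) S=66.4452 payoff=76.9348 vs cont=75.7429 → 76.9348 [stop]  node(2,1) S=92.4100 payoff=50.9700 vs cont=50.8480 → 50.9700 [stop]  node(2,2) S=128.5210 payoff=14.8590 vs cont=25.1982 → 25.1982 [wait]  ⇒ S*(2)=92.4100
t_1: node(1,0) S=78.3595 payoff=65.0205 vs cont=63.8287 → 65.0205 [stop]  node(1,1) S=108.9799 payoff=34.4001 vs cont=38.1724 → 38.1724 [wait]  ⇒ S*(1)=78.3595
t_0: node(0,0) S=92.4100 payoff=50.9700 vs cont=51.5893 → 51.5893 [wait]  ⇒ S*(0)=-

price = 51.5893
boundary = - 78.3595 92.4100 78.3595 92.4100 78.3595 92.4100
tree:
51.5893
65.0205 38.1724
76.9348 50.9700 25.1982
87.0375 65.0205 36.6284 13.4563
95.6041 76.9348 50.9700 21.9825 4.6050
102.8682 87.0375 65.0205 34.5230 9.0020 0.0000
109.0279 95.6041 76.9348 50.9700 17.5975 0.0000 0.0000
114.2510 102.8682 87.0375 65.0205 34.4001 0.0000 0.0000 0.0000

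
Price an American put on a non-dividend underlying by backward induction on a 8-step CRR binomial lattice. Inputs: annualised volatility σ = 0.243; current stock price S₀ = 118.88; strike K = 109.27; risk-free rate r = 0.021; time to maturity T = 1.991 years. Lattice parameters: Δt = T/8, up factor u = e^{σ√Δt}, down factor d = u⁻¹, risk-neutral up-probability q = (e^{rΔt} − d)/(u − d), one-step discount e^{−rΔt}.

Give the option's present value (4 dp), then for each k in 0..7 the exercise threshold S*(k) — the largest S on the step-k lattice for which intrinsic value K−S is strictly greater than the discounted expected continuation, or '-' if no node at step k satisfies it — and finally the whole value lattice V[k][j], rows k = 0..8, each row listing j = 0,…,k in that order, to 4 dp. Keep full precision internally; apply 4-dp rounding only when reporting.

price = 9.7676
boundary = - - - - 73.2010 64.8439 73.2010 82.6352
tree:
9.7676
14.2233 5.2581
20.1051 8.2845 2.1804
27.4595 12.7044 3.7963 0.5305
36.0690 18.8377 6.4892 1.0484 0.0000
44.4261 26.7726 10.8224 2.0716 0.0000 0.0000
51.8291 36.0690 17.4322 4.0936 0.0000 0.0000 0.0000
58.3869 44.4261 26.6348 8.0892 0.0000 0.0000 0.0000 0.0000
64.1961 51.8291 36.0690 15.9848 0.0000 0.0000 0.0000 0.0000 0.0000

params: Δt=0.24888 u=1.12888 d=0.88583 q=0.49129 e^(-rΔt)=0.99479
t_8 payoffs: 64.1961 51.8291 36.0690 15.9848 0.0000 0.0000 0.0000 0.0000 0.0000
t_7: node(7,0) S=50.8831 payoff=58.3869 vs cont=57.8173 → 58.3869 [stop]  node(7,1) S=64.8439 payoff=44.4261 vs cont=43.8565 → 44.4261 [stop]  node(7,2) S=82.6352 payoff=26.6348 vs cont=26.0652 → 26.6348 [stop]  node(7,3) S=105.3079 payoff=3.9621 vs cont=8.0892 → 8.0892 [wait]  node(7,4) S=134.2013 payoff=0.0000 vs cont=0.0000 → 0.0000 [wait]  node(7,5) S=171.0222 payoff=0.0000 vs cont=0.0000 → 0.0000 [wait]  node(7,6) S=217.9457 payoff=0.0000 vs cont=0.0000 → 0.0000 [wait]  node(7,7) S=277.7437 payoff=0.0000 vs cont=0.0000 → 0.0000 [wait]  ⇒ S*(7)=82.6352
t_6: node(6,0) S=57.4409 payoff=51.8291 vs cont=51.2595 → 51.8291 [stop]  node(6,1) S=73.2010 payoff=36.0690 vs cont=35.4994 → 36.0690 [stop]  node(6,2) S=93.2852 payoff=15.9848 vs cont=17.4322 → 17.4322 [wait]  node(6,3) S=118.8800 payoff=0.0000 vs cont=4.0936 → 4.0936 [wait]  node(6,4) S=151.4972 payoff=0.0000 vs cont=0.0000 → 0.0000 [wait]  node(6,5) S=193.0636 payoff=0.0000 vs cont=0.0000 → 0.0000 [wait]  node(6,6) S=246.0347 payoff=0.0000 vs cont=0.0000 → 0.0000 [wait]  ⇒ S*(6)=73.2010
t_5: node(5,0) S=64.8439 payoff=44.4261 vs cont=43.8565 → 44.4261 [stop]  node(5,1) S=82.6352 payoff=26.6348 vs cont=26.7726 → 26.7726 [wait]  node(5,2) S=105.3079 payoff=3.9621 vs cont=10.8224 → 10.8224 [wait]  node(5,3) S=134.2013 payoff=0.0000 vs cont=2.0716 → 2.0716 [wait]  node(5,4) S=171.0222 payoff=0.0000 vs cont=0.0000 → 0.0000 [wait]  node(5,5) S=217.9457 payoff=0.0000 vs cont=0.0000 → 0.0000 [wait]  ⇒ S*(5)=64.8439
t_4: node(4,0) S=73.2010 payoff=36.0690 vs cont=35.5667 → 36.0690 [stop]  node(4,1) S=93.2852 payoff=15.9848 vs cont=18.8377 → 18.8377 [wait]  node(4,2) S=118.8800 payoff=0.0000 vs cont=6.4892 → 6.4892 [wait]  node(4,3) S=151.4972 payoff=0.0000 vs cont=1.0484 → 1.0484 [wait]  node(4,4) S=193.0636 payoff=0.0000 vs cont=0.0000 → 0.0000 [wait]  ⇒ S*(4)=73.2010
t_3: node(3,0) S=82.6352 payoff=26.6348 vs cont=27.4595 → 27.4595 [wait]  node(3,1) S=105.3079 payoff=3.9621 vs cont=12.7044 → 12.7044 [wait]  node(3,2) S=134.2013 payoff=0.0000 vs cont=3.7963 → 3.7963 [wait]  node(3,3) S=171.0222 payoff=0.0000 vs cont=0.5305 → 0.5305 [wait]  ⇒ S*(3)=-
t_2: node(2,0) S=93.2852 payoff=15.9848 vs cont=20.1051 → 20.1051 [wait]  node(2,1) S=118.8800 payoff=0.0000 vs cont=8.2845 → 8.2845 [wait]  node(2,2) S=151.4972 payoff=0.0000 vs cont=2.1804 → 2.1804 [wait]  ⇒ S*(2)=-
t_1: node(1,0) S=105.3079 payoff=3.9621 vs cont=14.2233 → 14.2233 [wait]  node(1,1) S=134.2013 payoff=0.0000 vs cont=5.2581 → 5.2581 [wait]  ⇒ S*(1)=-
t_0: node(0,0) S=118.8800 payoff=0.0000 vs cont=9.7676 → 9.7676 [wait]  ⇒ S*(0)=-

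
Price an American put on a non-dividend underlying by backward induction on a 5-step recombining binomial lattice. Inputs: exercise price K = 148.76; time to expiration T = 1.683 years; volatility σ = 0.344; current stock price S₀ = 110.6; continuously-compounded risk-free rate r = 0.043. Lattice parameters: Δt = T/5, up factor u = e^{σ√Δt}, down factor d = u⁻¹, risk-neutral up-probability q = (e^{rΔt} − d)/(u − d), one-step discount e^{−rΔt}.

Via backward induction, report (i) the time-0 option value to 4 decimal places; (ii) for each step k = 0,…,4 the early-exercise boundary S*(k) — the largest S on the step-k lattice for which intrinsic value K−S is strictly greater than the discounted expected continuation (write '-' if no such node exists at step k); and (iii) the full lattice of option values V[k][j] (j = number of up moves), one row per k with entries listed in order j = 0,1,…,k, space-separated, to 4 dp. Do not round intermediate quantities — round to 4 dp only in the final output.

price = 42.2411
boundary = - 90.5897 74.1998 90.5897 110.6000
tree:
42.2411
58.1703 26.6972
74.5602 40.2972 13.1455
87.9848 58.1703 22.6437 3.5162
98.9805 74.5602 38.1600 6.9482 0.0000
107.9869 87.9848 58.1703 13.7297 0.0000 0.0000

Δt=0.33660, u=1.22089, d=0.81908, q=0.48655, disc=e^(-rΔt)=0.98563
k=5 terminal: V=max(K-S,0) → 107.9869 87.9848 58.1703 13.7297 0.0000 0.0000
k=4: j=0 S=49.7795 intr=98.9805 cont=96.8429 V=98.9805[EX]; j=1 S=74.1998 intr=74.5602 cont=72.4226 V=74.5602[EX]; j=2 S=110.6000 intr=38.1600 cont=36.0224 V=38.1600[EX]; j=3 S=164.8570 intr=0.0000 cont=6.9482 V=6.9482[hold]; j=4 S=245.7310 intr=0.0000 cont=0.0000 V=0.0000[hold]  S*(4)=110.6000
k=3: j=0 S=60.7752 intr=87.9848 cont=85.8472 V=87.9848[EX]; j=1 S=90.5897 intr=58.1703 cont=56.0327 V=58.1703[EX]; j=2 S=135.0303 intr=13.7297 cont=22.6437 V=22.6437[hold]; j=3 S=201.2722 intr=0.0000 cont=3.5162 V=3.5162[hold]  S*(3)=90.5897
k=2: j=0 S=74.1998 intr=74.5602 cont=72.4226 V=74.5602[EX]; j=1 S=110.6000 intr=38.1600 cont=40.2972 V=40.2972[hold]; j=2 S=164.8570 intr=0.0000 cont=13.1455 V=13.1455[hold]  S*(2)=74.1998
k=1: j=0 S=90.5897 intr=58.1703 cont=57.0576 V=58.1703[EX]; j=1 S=135.0303 intr=13.7297 cont=26.6972 V=26.6972[hold]  S*(1)=90.5897
k=0: j=0 S=110.6000 intr=38.1600 cont=42.2411 V=42.2411[hold]  S*(0)=-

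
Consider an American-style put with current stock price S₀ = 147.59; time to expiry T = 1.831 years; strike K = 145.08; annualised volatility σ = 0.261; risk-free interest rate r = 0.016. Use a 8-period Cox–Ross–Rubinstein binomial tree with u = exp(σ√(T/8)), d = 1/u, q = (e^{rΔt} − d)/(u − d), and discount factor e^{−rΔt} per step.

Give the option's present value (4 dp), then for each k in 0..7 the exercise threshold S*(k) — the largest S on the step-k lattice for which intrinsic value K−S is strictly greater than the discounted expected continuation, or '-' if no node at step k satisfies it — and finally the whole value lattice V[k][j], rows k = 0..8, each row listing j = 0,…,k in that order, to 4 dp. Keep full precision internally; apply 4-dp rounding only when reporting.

price = 17.1170
boundary = - - - - 89.5663 101.4782 114.9743 101.4782
tree:
17.1170
24.2284 9.6493
33.2135 14.8131 4.2058
43.8648 22.0862 7.1552 1.0868
55.5137 31.7525 11.9268 2.1118 0.0000
66.0273 43.6018 19.3343 4.1034 0.0000 0.0000
75.3068 55.5137 30.1057 7.9735 0.0000 0.0000 0.0000
83.4970 66.0273 43.6018 15.4934 0.0000 0.0000 0.0000 0.0000
90.7259 75.3068 55.5137 30.1057 0.0000 0.0000 0.0000 0.0000 0.0000

Δt=0.22887  u=1.13300  d=0.88262  q=0.48348  discount=0.99634
step 8 (expiry): payoffs max(K−S,0) = 90.7259 75.3068 55.5137 30.1057 0.0000 0.0000 0.0000 0.0000 0.0000
step 7: (k=7,j=0): S=61.5830, (K−S)⁺=83.4970, hold=82.9667 ⇒ V=83.4970 exercise | (k=7,j=1): S=79.0527, (K−S)⁺=66.0273, hold=65.4970 ⇒ V=66.0273 exercise | (k=7,j=2): S=101.4782, (K−S)⁺=43.6018, hold=43.0715 ⇒ V=43.6018 exercise | (k=7,j=3): S=130.2653, (K−S)⁺=14.8147, hold=15.4934 ⇒ V=15.4934 continue | (k=7,j=4): S=167.2188, (K−S)⁺=0.0000, hold=0.0000 ⇒ V=0.0000 continue | (k=7,j=5): S=214.6550, (K−S)⁺=0.0000, hold=0.0000 ⇒ V=0.0000 continue | (k=7,j=6): S=275.5480, (K−S)⁺=0.0000, hold=0.0000 ⇒ V=0.0000 continue | (k=7,j=7): S=353.7148, (K−S)⁺=0.0000, hold=0.0000 ⇒ V=0.0000 continue  boundary S*=101.4782
step 6: (k=6,j=0): S=69.7732, (K−S)⁺=75.3068, hold=74.7765 ⇒ V=75.3068 exercise | (k=6,j=1): S=89.5663, (K−S)⁺=55.5137, hold=54.9834 ⇒ V=55.5137 exercise | (k=6,j=2): S=114.9743, (K−S)⁺=30.1057, hold=29.9023 ⇒ V=30.1057 exercise | (k=6,j=3): S=147.5900, (K−S)⁺=0.0000, hold=7.9735 ⇒ V=7.9735 continue | (k=6,j=4): S=189.4580, (K−S)⁺=0.0000, hold=0.0000 ⇒ V=0.0000 continue | (k=6,j=5): S=243.2031, (K−S)⁺=0.0000, hold=0.0000 ⇒ V=0.0000 continue | (k=6,j=6): S=312.1945, (K−S)⁺=0.0000, hold=0.0000 ⇒ V=0.0000 continue  boundary S*=114.9743
step 5: (k=5,j=0): S=79.0527, (K−S)⁺=66.0273, hold=65.4970 ⇒ V=66.0273 exercise | (k=5,j=1): S=101.4782, (K−S)⁺=43.6018, hold=43.0715 ⇒ V=43.6018 exercise | (k=5,j=2): S=130.2653, (K−S)⁺=14.8147, hold=19.3343 ⇒ V=19.3343 continue | (k=5,j=3): S=167.2188, (K−S)⁺=0.0000, hold=4.1034 ⇒ V=4.1034 continue | (k=5,j=4): S=214.6550, (K−S)⁺=0.0000, hold=0.0000 ⇒ V=0.0000 continue | (k=5,j=5): S=275.5480, (K−S)⁺=0.0000, hold=0.0000 ⇒ V=0.0000 continue  boundary S*=101.4782
step 4: (k=4,j=0): S=89.5663, (K−S)⁺=55.5137, hold=54.9834 ⇒ V=55.5137 exercise | (k=4,j=1): S=114.9743, (K−S)⁺=30.1057, hold=31.7525 ⇒ V=31.7525 continue | (k=4,j=2): S=147.5900, (K−S)⁺=0.0000, hold=11.9268 ⇒ V=11.9268 continue | (k=4,j=3): S=189.4580, (K−S)⁺=0.0000, hold=2.1118 ⇒ V=2.1118 continue | (k=4,j=4): S=243.2031, (K−S)⁺=0.0000, hold=0.0000 ⇒ V=0.0000 continue  boundary S*=89.5663
step 3: (k=3,j=0): S=101.4782, (K−S)⁺=43.6018, hold=43.8648 ⇒ V=43.8648 continue | (k=3,j=1): S=130.2653, (K−S)⁺=14.8147, hold=22.0862 ⇒ V=22.0862 continue | (k=3,j=2): S=167.2188, (K−S)⁺=0.0000, hold=7.1552 ⇒ V=7.1552 continue | (k=3,j=3): S=214.6550, (K−S)⁺=0.0000, hold=1.0868 ⇒ V=1.0868 continue  boundary S*=-
step 2: (k=2,j=0): S=114.9743, (K−S)⁺=30.1057, hold=33.2135 ⇒ V=33.2135 continue | (k=2,j=1): S=147.5900, (K−S)⁺=0.0000, hold=14.8131 ⇒ V=14.8131 continue | (k=2,j=2): S=189.4580, (K−S)⁺=0.0000, hold=4.2058 ⇒ V=4.2058 continue  boundary S*=-
step 1: (k=1,j=0): S=130.2653, (K−S)⁺=14.8147, hold=24.2284 ⇒ V=24.2284 continue | (k=1,j=1): S=167.2188, (K−S)⁺=0.0000, hold=9.6493 ⇒ V=9.6493 continue  boundary S*=-
step 0: (k=0,j=0): S=147.5900, (K−S)⁺=0.0000, hold=17.1170 ⇒ V=17.1170 continue  boundary S*=-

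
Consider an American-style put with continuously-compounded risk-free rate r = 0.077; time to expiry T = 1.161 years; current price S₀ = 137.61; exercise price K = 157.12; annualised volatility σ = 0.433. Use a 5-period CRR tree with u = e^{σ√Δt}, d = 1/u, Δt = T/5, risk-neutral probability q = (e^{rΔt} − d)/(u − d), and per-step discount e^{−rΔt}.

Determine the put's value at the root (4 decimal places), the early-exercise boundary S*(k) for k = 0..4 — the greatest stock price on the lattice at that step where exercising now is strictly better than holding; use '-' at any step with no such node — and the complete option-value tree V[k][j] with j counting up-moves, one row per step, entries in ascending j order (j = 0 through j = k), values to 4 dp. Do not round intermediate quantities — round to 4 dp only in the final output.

Δt=0.23220  u=1.23201  d=0.81168  q=0.49094  discount=0.98228
step 5 (expiry): payoffs max(K−S,0) = 108.6390 83.5327 45.4248 0.0000 0.0000 0.0000
step 4: (k=4,j=0): S=59.7293, (K−S)⁺=97.3907, hold=94.6065 ⇒ V=97.3907 exercise | (k=4,j=1): S=90.6606, (K−S)⁺=66.4594, hold=63.6751 ⇒ V=66.4594 exercise | (k=4,j=2): S=137.6100, (K−S)⁺=19.5100, hold=22.7140 ⇒ V=22.7140 continue | (k=4,j=3): S=208.8725, (K−S)⁺=0.0000, hold=0.0000 ⇒ V=0.0000 continue | (k=4,j=4): S=317.0390, (K−S)⁺=0.0000, hold=0.0000 ⇒ V=0.0000 continue  boundary S*=90.6606
step 3: (k=3,j=0): S=73.5873, (K−S)⁺=83.5327, hold=80.7484 ⇒ V=83.5327 exercise | (k=3,j=1): S=111.6952, (K−S)⁺=45.4248, hold=44.1857 ⇒ V=45.4248 exercise | (k=3,j=2): S=169.5375, (K−S)⁺=0.0000, hold=11.3578 ⇒ V=11.3578 continue | (k=3,j=3): S=257.3339, (K−S)⁺=0.0000, hold=0.0000 ⇒ V=0.0000 continue  boundary S*=111.6952
step 2: (k=2,j=0): S=90.6606, (K−S)⁺=66.4594, hold=63.6751 ⇒ V=66.4594 exercise | (k=2,j=1): S=137.6100, (K−S)⁺=19.5100, hold=28.1912 ⇒ V=28.1912 continue | (k=2,j=2): S=208.8725, (K−S)⁺=0.0000, hold=5.6793 ⇒ V=5.6793 continue  boundary S*=90.6606
step 1: (k=1,j=0): S=111.6952, (K−S)⁺=45.4248, hold=46.8271 ⇒ V=46.8271 continue | (k=1,j=1): S=169.5375, (K−S)⁺=0.0000, hold=16.8354 ⇒ V=16.8354 continue  boundary S*=-
step 0: (k=0,j=0): S=137.6100, (K−S)⁺=19.5100, hold=31.5340 ⇒ V=31.5340 continue  boundary S*=-

price = 31.5340
boundary = - - 90.6606 111.6952 90.6606
tree:
31.5340
46.8271 16.8354
66.4594 28.1912 5.6793
83.5327 45.4248 11.3578 0.0000
97.3907 66.4594 22.7140 0.0000 0.0000
108.6390 83.5327 45.4248 0.0000 0.0000 0.0000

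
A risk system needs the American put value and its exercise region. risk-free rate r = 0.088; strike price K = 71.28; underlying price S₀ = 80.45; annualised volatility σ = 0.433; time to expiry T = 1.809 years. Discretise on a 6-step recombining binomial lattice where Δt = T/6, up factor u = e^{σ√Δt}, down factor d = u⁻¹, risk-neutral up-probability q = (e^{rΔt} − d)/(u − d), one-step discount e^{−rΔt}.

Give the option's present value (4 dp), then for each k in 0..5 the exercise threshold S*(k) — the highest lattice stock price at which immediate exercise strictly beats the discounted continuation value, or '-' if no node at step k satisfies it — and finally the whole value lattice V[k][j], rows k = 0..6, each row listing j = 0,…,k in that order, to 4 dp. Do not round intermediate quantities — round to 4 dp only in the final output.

Δt=0.30150  u=1.26840  d=0.78840  q=0.49685  discount=0.97382
step 6 (expiry): payoffs max(K−S,0) = 51.9608 40.1985 21.2750 0.0000 0.0000 0.0000 0.0000
step 5: (k=5,j=0): S=24.5045, (K−S)⁺=46.7755, hold=44.9092 ⇒ V=46.7755 exercise | (k=5,j=1): S=39.4237, (K−S)⁺=31.8563, hold=29.9899 ⇒ V=31.8563 exercise | (k=5,j=2): S=63.4264, (K−S)⁺=7.8536, hold=10.4241 ⇒ V=10.4241 continue | (k=5,j=3): S=102.0428, (K−S)⁺=0.0000, hold=0.0000 ⇒ V=0.0000 continue | (k=5,j=4): S=164.1702, (K−S)⁺=0.0000, hold=0.0000 ⇒ V=0.0000 continue | (k=5,j=5): S=264.1233, (K−S)⁺=0.0000, hold=0.0000 ⇒ V=0.0000 continue  boundary S*=39.4237
step 4: (k=4,j=0): S=31.0815, (K−S)⁺=40.1985, hold=38.3322 ⇒ V=40.1985 exercise | (k=4,j=1): S=50.0050, (K−S)⁺=21.2750, hold=20.6524 ⇒ V=21.2750 exercise | (k=4,j=2): S=80.4500, (K−S)⁺=0.0000, hold=5.1075 ⇒ V=5.1075 continue | (k=4,j=3): S=129.4310, (K−S)⁺=0.0000, hold=0.0000 ⇒ V=0.0000 continue | (k=4,j=4): S=208.2335, (K−S)⁺=0.0000, hold=0.0000 ⇒ V=0.0000 continue  boundary S*=50.0050
step 3: (k=3,j=0): S=39.4237, (K−S)⁺=31.8563, hold=29.9899 ⇒ V=31.8563 exercise | (k=3,j=1): S=63.4264, (K−S)⁺=7.8536, hold=12.8954 ⇒ V=12.8954 continue | (k=3,j=2): S=102.0428, (K−S)⁺=0.0000, hold=2.5026 ⇒ V=2.5026 continue | (k=3,j=3): S=164.1702, (K−S)⁺=0.0000, hold=0.0000 ⇒ V=0.0000 continue  boundary S*=39.4237
step 2: (k=2,j=0): S=50.0050, (K−S)⁺=21.2750, hold=21.8481 ⇒ V=21.8481 continue | (k=2,j=1): S=80.4500, (K−S)⁺=0.0000, hold=7.5292 ⇒ V=7.5292 continue | (k=2,j=2): S=129.4310, (K−S)⁺=0.0000, hold=1.2262 ⇒ V=1.2262 continue  boundary S*=-
step 1: (k=1,j=0): S=63.4264, (K−S)⁺=7.8536, hold=14.3479 ⇒ V=14.3479 continue | (k=1,j=1): S=102.0428, (K−S)⁺=0.0000, hold=4.2824 ⇒ V=4.2824 continue  boundary S*=-
step 0: (k=0,j=0): S=80.4500, (K−S)⁺=0.0000, hold=9.1021 ⇒ V=9.1021 continue  boundary S*=-

price = 9.1021
boundary = - - - 39.4237 50.0050 39.4237
tree:
9.1021
14.3479 4.2824
21.8481 7.5292 1.2262
31.8563 12.8954 2.5026 0.0000
40.1985 21.2750 5.1075 0.0000 0.0000
46.7755 31.8563 10.4241 0.0000 0.0000 0.0000
51.9608 40.1985 21.2750 0.0000 0.0000 0.0000 0.0000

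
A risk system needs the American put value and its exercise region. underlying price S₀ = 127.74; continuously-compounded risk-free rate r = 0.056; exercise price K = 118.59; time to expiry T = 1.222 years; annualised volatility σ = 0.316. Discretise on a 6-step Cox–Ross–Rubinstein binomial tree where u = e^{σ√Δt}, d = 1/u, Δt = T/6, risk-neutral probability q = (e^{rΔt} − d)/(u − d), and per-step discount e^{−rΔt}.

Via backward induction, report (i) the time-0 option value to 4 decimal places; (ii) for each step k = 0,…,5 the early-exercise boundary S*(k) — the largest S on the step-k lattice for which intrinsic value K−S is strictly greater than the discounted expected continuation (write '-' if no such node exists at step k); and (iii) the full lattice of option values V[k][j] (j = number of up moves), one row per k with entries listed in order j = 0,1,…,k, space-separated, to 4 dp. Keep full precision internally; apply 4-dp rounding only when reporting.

price = 10.1030
boundary = - - - 83.2768 72.2087 83.2768
tree:
10.1030
15.9140 4.6250
24.2191 8.1186 1.2987
35.3132 13.8731 2.6511 0.0000
46.3813 22.8092 5.4115 0.0000 0.0000
55.9783 35.3132 11.0464 0.0000 0.0000 0.0000
64.2999 46.3813 22.5486 0.0000 0.0000 0.0000 0.0000

Δt=0.20367  u=1.15328  d=0.86709  q=0.50449  discount=0.98866
step 6 (expiry): payoffs max(K−S,0) = 64.2999 46.3813 22.5486 0.0000 0.0000 0.0000 0.0000
step 5: (k=5,j=0): S=62.6117, (K−S)⁺=55.9783, hold=54.6335 ⇒ V=55.9783 exercise | (k=5,j=1): S=83.2768, (K−S)⁺=35.3132, hold=33.9683 ⇒ V=35.3132 exercise | (k=5,j=2): S=110.7625, (K−S)⁺=7.8275, hold=11.0464 ⇒ V=11.0464 continue | (k=5,j=3): S=147.3198, (K−S)⁺=0.0000, hold=0.0000 ⇒ V=0.0000 continue | (k=5,j=4): S=195.9431, (K−S)⁺=0.0000, hold=0.0000 ⇒ V=0.0000 continue | (k=5,j=5): S=260.6145, (K−S)⁺=0.0000, hold=0.0000 ⇒ V=0.0000 continue  boundary S*=83.2768
step 4: (k=4,j=0): S=72.2087, (K−S)⁺=46.3813, hold=45.0364 ⇒ V=46.3813 exercise | (k=4,j=1): S=96.0414, (K−S)⁺=22.5486, hold=22.8092 ⇒ V=22.8092 continue | (k=4,j=2): S=127.7400, (K−S)⁺=0.0000, hold=5.4115 ⇒ V=5.4115 continue | (k=4,j=3): S=169.9008, (K−S)⁺=0.0000, hold=0.0000 ⇒ V=0.0000 continue | (k=4,j=4): S=225.9770, (K−S)⁺=0.0000, hold=0.0000 ⇒ V=0.0000 continue  boundary S*=72.2087
step 3: (k=3,j=0): S=83.2768, (K−S)⁺=35.3132, hold=34.0983 ⇒ V=35.3132 exercise | (k=3,j=1): S=110.7625, (K−S)⁺=7.8275, hold=13.8731 ⇒ V=13.8731 continue | (k=3,j=2): S=147.3198, (K−S)⁺=0.0000, hold=2.6511 ⇒ V=2.6511 continue | (k=3,j=3): S=195.9431, (K−S)⁺=0.0000, hold=0.0000 ⇒ V=0.0000 continue  boundary S*=83.2768
step 2: (k=2,j=0): S=96.0414, (K−S)⁺=22.5486, hold=24.2191 ⇒ V=24.2191 continue | (k=2,j=1): S=127.7400, (K−S)⁺=0.0000, hold=8.1186 ⇒ V=8.1186 continue | (k=2,j=2): S=169.9008, (K−S)⁺=0.0000, hold=1.2987 ⇒ V=1.2987 continue  boundary S*=-
step 1: (k=1,j=0): S=110.7625, (K−S)⁺=7.8275, hold=15.9140 ⇒ V=15.9140 continue | (k=1,j=1): S=147.3198, (K−S)⁺=0.0000, hold=4.6250 ⇒ V=4.6250 continue  boundary S*=-
step 0: (k=0,j=0): S=127.7400, (K−S)⁺=0.0000, hold=10.1030 ⇒ V=10.1030 continue  boundary S*=-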